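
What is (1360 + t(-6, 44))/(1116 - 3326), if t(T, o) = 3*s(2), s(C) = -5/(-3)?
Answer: -21/34 ≈ -0.61765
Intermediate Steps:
s(C) = 5/3 (s(C) = -5*(-1/3) = 5/3)
t(T, o) = 5 (t(T, o) = 3*(5/3) = 5)
(1360 + t(-6, 44))/(1116 - 3326) = (1360 + 5)/(1116 - 3326) = 1365/(-2210) = 1365*(-1/2210) = -21/34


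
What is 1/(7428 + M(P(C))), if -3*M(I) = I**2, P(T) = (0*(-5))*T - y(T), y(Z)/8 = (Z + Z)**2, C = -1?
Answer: 3/21260 ≈ 0.00014111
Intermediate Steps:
y(Z) = 32*Z**2 (y(Z) = 8*(Z + Z)**2 = 8*(2*Z)**2 = 8*(4*Z**2) = 32*Z**2)
P(T) = -32*T**2 (P(T) = (0*(-5))*T - 32*T**2 = 0*T - 32*T**2 = 0 - 32*T**2 = -32*T**2)
M(I) = -I**2/3
1/(7428 + M(P(C))) = 1/(7428 - (-32*(-1)**2)**2/3) = 1/(7428 - (-32*1)**2/3) = 1/(7428 - 1/3*(-32)**2) = 1/(7428 - 1/3*1024) = 1/(7428 - 1024/3) = 1/(21260/3) = 3/21260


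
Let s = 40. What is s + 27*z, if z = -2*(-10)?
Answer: 580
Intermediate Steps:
z = 20
s + 27*z = 40 + 27*20 = 40 + 540 = 580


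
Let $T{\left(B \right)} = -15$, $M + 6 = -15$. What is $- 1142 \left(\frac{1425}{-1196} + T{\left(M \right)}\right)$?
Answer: $\frac{11057415}{598} \approx 18491.0$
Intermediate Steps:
$M = -21$ ($M = -6 - 15 = -21$)
$- 1142 \left(\frac{1425}{-1196} + T{\left(M \right)}\right) = - 1142 \left(\frac{1425}{-1196} - 15\right) = - 1142 \left(1425 \left(- \frac{1}{1196}\right) - 15\right) = - 1142 \left(- \frac{1425}{1196} - 15\right) = \left(-1142\right) \left(- \frac{19365}{1196}\right) = \frac{11057415}{598}$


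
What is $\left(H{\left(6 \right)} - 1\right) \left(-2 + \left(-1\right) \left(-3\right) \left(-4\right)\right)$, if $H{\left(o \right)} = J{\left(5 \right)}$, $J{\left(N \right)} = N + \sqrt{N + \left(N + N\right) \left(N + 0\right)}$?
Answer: $-56 - 14 \sqrt{55} \approx -159.83$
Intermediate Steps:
$J{\left(N \right)} = N + \sqrt{N + 2 N^{2}}$ ($J{\left(N \right)} = N + \sqrt{N + 2 N N} = N + \sqrt{N + 2 N^{2}}$)
$H{\left(o \right)} = 5 + \sqrt{55}$ ($H{\left(o \right)} = 5 + \sqrt{5 \left(1 + 2 \cdot 5\right)} = 5 + \sqrt{5 \left(1 + 10\right)} = 5 + \sqrt{5 \cdot 11} = 5 + \sqrt{55}$)
$\left(H{\left(6 \right)} - 1\right) \left(-2 + \left(-1\right) \left(-3\right) \left(-4\right)\right) = \left(\left(5 + \sqrt{55}\right) - 1\right) \left(-2 + \left(-1\right) \left(-3\right) \left(-4\right)\right) = \left(4 + \sqrt{55}\right) \left(-2 + 3 \left(-4\right)\right) = \left(4 + \sqrt{55}\right) \left(-2 - 12\right) = \left(4 + \sqrt{55}\right) \left(-14\right) = -56 - 14 \sqrt{55}$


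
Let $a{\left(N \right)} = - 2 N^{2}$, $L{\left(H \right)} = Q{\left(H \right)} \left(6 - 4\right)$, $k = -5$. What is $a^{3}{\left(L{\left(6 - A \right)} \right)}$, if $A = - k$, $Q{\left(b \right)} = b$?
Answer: $-512$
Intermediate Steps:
$A = 5$ ($A = \left(-1\right) \left(-5\right) = 5$)
$L{\left(H \right)} = 2 H$ ($L{\left(H \right)} = H \left(6 - 4\right) = H 2 = 2 H$)
$a^{3}{\left(L{\left(6 - A \right)} \right)} = \left(- 2 \left(2 \left(6 - 5\right)\right)^{2}\right)^{3} = \left(- 2 \left(2 \cdot 1\right)^{2}\right)^{3} = \left(- 2 \cdot 2^{2}\right)^{3} = \left(\left(-2\right) 4\right)^{3} = \left(-8\right)^{3} = -512$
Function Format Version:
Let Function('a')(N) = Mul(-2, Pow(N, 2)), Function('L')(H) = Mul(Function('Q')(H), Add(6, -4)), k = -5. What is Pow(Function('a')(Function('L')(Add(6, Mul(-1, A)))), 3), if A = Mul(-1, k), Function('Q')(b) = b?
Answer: -512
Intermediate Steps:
A = 5 (A = Mul(-1, -5) = 5)
Function('L')(H) = Mul(2, H) (Function('L')(H) = Mul(H, Add(6, -4)) = Mul(H, 2) = Mul(2, H))
Pow(Function('a')(Function('L')(Add(6, Mul(-1, A)))), 3) = Pow(Mul(-2, Pow(Mul(2, Add(6, Mul(-1, 5))), 2)), 3) = Pow(Mul(-2, Pow(Mul(2, Add(6, -5)), 2)), 3) = Pow(Mul(-2, Pow(Mul(2, 1), 2)), 3) = Pow(Mul(-2, Pow(2, 2)), 3) = Pow(Mul(-2, 4), 3) = Pow(-8, 3) = -512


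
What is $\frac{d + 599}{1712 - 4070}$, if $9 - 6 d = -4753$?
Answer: $- \frac{2089}{3537} \approx -0.59061$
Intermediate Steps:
$d = \frac{2381}{3}$ ($d = \frac{3}{2} - - \frac{4753}{6} = \frac{3}{2} + \frac{4753}{6} = \frac{2381}{3} \approx 793.67$)
$\frac{d + 599}{1712 - 4070} = \frac{\frac{2381}{3} + 599}{1712 - 4070} = \frac{4178}{3 \left(-2358\right)} = \frac{4178}{3} \left(- \frac{1}{2358}\right) = - \frac{2089}{3537}$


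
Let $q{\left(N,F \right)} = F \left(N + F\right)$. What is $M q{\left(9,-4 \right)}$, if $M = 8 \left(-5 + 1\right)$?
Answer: $640$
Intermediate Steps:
$q{\left(N,F \right)} = F \left(F + N\right)$
$M = -32$ ($M = 8 \left(-4\right) = -32$)
$M q{\left(9,-4 \right)} = - 32 \left(- 4 \left(-4 + 9\right)\right) = - 32 \left(\left(-4\right) 5\right) = \left(-32\right) \left(-20\right) = 640$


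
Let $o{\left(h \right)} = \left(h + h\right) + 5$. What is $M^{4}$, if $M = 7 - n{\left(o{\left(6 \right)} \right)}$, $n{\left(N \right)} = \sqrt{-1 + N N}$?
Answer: $170017 - 113232 \sqrt{2} \approx 9882.8$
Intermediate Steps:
$o{\left(h \right)} = 5 + 2 h$ ($o{\left(h \right)} = 2 h + 5 = 5 + 2 h$)
$n{\left(N \right)} = \sqrt{-1 + N^{2}}$
$M = 7 - 12 \sqrt{2}$ ($M = 7 - \sqrt{-1 + \left(5 + 2 \cdot 6\right)^{2}} = 7 - \sqrt{-1 + \left(5 + 12\right)^{2}} = 7 - \sqrt{-1 + 17^{2}} = 7 - \sqrt{-1 + 289} = 7 - \sqrt{288} = 7 - 12 \sqrt{2} \approx -9.9706$)
$M^{4} = \left(7 - 12 \sqrt{2}\right)^{4}$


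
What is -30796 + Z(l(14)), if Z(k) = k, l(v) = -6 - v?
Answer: -30816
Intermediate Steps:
-30796 + Z(l(14)) = -30796 + (-6 - 1*14) = -30796 + (-6 - 14) = -30796 - 20 = -30816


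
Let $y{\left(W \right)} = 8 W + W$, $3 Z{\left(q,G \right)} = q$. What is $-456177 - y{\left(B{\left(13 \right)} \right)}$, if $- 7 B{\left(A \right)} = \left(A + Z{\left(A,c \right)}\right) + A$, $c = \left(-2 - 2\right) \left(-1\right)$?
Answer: $-456138$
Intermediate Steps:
$c = 4$ ($c = \left(-4\right) \left(-1\right) = 4$)
$Z{\left(q,G \right)} = \frac{q}{3}$
$B{\left(A \right)} = - \frac{A}{3}$ ($B{\left(A \right)} = - \frac{\left(A + \frac{A}{3}\right) + A}{7} = - \frac{\frac{4 A}{3} + A}{7} = - \frac{\frac{7}{3} A}{7} = - \frac{A}{3}$)
$y{\left(W \right)} = 9 W$
$-456177 - y{\left(B{\left(13 \right)} \right)} = -456177 - 9 \left(\left(- \frac{1}{3}\right) 13\right) = -456177 - 9 \left(- \frac{13}{3}\right) = -456177 - -39 = -456177 + 39 = -456138$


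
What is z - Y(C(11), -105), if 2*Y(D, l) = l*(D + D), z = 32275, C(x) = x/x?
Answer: 32380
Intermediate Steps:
C(x) = 1
Y(D, l) = D*l (Y(D, l) = (l*(D + D))/2 = (l*(2*D))/2 = (2*D*l)/2 = D*l)
z - Y(C(11), -105) = 32275 - (-105) = 32275 - 1*(-105) = 32275 + 105 = 32380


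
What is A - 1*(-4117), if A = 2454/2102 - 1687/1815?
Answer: 7853899073/1907565 ≈ 4117.2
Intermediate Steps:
A = 453968/1907565 (A = 2454*(1/2102) - 1687*1/1815 = 1227/1051 - 1687/1815 = 453968/1907565 ≈ 0.23798)
A - 1*(-4117) = 453968/1907565 - 1*(-4117) = 453968/1907565 + 4117 = 7853899073/1907565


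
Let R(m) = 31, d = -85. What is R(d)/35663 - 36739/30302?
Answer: -1309283595/1080660226 ≈ -1.2116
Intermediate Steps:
R(d)/35663 - 36739/30302 = 31/35663 - 36739/30302 = -1309283595/1080660226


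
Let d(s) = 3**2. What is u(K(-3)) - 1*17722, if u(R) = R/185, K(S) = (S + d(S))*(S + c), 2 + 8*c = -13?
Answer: -13114397/740 ≈ -17722.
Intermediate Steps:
c = -15/8 (c = -1/4 + (1/8)*(-13) = -1/4 - 13/8 = -15/8 ≈ -1.8750)
d(s) = 9
K(S) = (9 + S)*(-15/8 + S) (K(S) = (S + 9)*(S - 15/8) = (9 + S)*(-15/8 + S))
u(R) = R/185 (u(R) = R*(1/185) = R/185)
u(K(-3)) - 1*17722 = (-135/8 + (-3)**2 + (57/8)*(-3))/185 - 1*17722 = (-135/8 + 9 - 171/8)/185 - 17722 = (1/185)*(-117/4) - 17722 = -117/740 - 17722 = -13114397/740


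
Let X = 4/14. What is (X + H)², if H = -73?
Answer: 259081/49 ≈ 5287.4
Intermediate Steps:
X = 2/7 (X = 4*(1/14) = 2/7 ≈ 0.28571)
(X + H)² = (2/7 - 73)² = (-509/7)² = 259081/49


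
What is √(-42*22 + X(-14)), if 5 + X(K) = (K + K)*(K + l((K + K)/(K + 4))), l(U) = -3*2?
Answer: 3*I*√41 ≈ 19.209*I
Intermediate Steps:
l(U) = -6
X(K) = -5 + 2*K*(-6 + K) (X(K) = -5 + (K + K)*(K - 6) = -5 + (2*K)*(-6 + K) = -5 + 2*K*(-6 + K))
√(-42*22 + X(-14)) = √(-42*22 + (-5 - 12*(-14) + 2*(-14)²)) = √(-924 + (-5 + 168 + 2*196)) = √(-924 + (-5 + 168 + 392)) = √(-924 + 555) = √(-369) = 3*I*√41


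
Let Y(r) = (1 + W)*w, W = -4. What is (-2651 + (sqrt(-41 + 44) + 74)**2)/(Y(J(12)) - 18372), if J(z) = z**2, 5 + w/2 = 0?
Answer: 2651/18342 - (74 + sqrt(3))**2/18342 ≈ -0.16816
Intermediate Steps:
w = -10 (w = -10 + 2*0 = -10 + 0 = -10)
Y(r) = 30 (Y(r) = (1 - 4)*(-10) = -3*(-10) = 30)
(-2651 + (sqrt(-41 + 44) + 74)**2)/(Y(J(12)) - 18372) = (-2651 + (sqrt(-41 + 44) + 74)**2)/(30 - 18372) = (-2651 + (sqrt(3) + 74)**2)/(-18342) = (-2651 + (74 + sqrt(3))**2)*(-1/18342) = 2651/18342 - (74 + sqrt(3))**2/18342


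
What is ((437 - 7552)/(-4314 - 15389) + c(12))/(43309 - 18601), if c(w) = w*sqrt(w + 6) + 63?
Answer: 312101/121705431 + 3*sqrt(2)/2059 ≈ 0.0046249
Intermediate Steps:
c(w) = 63 + w*sqrt(6 + w) (c(w) = w*sqrt(6 + w) + 63 = 63 + w*sqrt(6 + w))
((437 - 7552)/(-4314 - 15389) + c(12))/(43309 - 18601) = ((437 - 7552)/(-4314 - 15389) + (63 + 12*sqrt(6 + 12)))/(43309 - 18601) = (-7115/(-19703) + (63 + 12*sqrt(18)))/24708 = (-7115*(-1/19703) + (63 + 12*(3*sqrt(2))))*(1/24708) = (7115/19703 + (63 + 36*sqrt(2)))*(1/24708) = (1248404/19703 + 36*sqrt(2))*(1/24708) = 312101/121705431 + 3*sqrt(2)/2059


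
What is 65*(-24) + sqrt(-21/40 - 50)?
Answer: -1560 + I*sqrt(20210)/20 ≈ -1560.0 + 7.1081*I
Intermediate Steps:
65*(-24) + sqrt(-21/40 - 50) = -1560 + sqrt(-21*1/40 - 50) = -1560 + sqrt(-21/40 - 50) = -1560 + sqrt(-2021/40) = -1560 + I*sqrt(20210)/20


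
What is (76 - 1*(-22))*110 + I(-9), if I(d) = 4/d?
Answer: 97016/9 ≈ 10780.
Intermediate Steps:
(76 - 1*(-22))*110 + I(-9) = (76 - 1*(-22))*110 + 4/(-9) = (76 + 22)*110 + 4*(-⅑) = 98*110 - 4/9 = 10780 - 4/9 = 97016/9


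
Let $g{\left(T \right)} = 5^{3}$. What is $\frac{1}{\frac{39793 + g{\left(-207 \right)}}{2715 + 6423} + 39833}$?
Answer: $\frac{1523}{60672312} \approx 2.5102 \cdot 10^{-5}$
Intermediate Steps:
$g{\left(T \right)} = 125$
$\frac{1}{\frac{39793 + g{\left(-207 \right)}}{2715 + 6423} + 39833} = \frac{1}{\frac{39793 + 125}{2715 + 6423} + 39833} = \frac{1}{\frac{39918}{9138} + 39833} = \frac{1}{39918 \cdot \frac{1}{9138} + 39833} = \frac{1}{\frac{6653}{1523} + 39833} = \frac{1}{\frac{60672312}{1523}} = \frac{1523}{60672312}$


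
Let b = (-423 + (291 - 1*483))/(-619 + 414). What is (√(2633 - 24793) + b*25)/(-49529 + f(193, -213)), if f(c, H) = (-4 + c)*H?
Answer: -75/89786 - 2*I*√1385/44893 ≈ -0.00083532 - 0.001658*I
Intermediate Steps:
f(c, H) = H*(-4 + c)
b = 3 (b = (-423 + (291 - 483))/(-205) = (-423 - 192)*(-1/205) = -615*(-1/205) = 3)
(√(2633 - 24793) + b*25)/(-49529 + f(193, -213)) = (√(2633 - 24793) + 3*25)/(-49529 - 213*(-4 + 193)) = (√(-22160) + 75)/(-49529 - 213*189) = (4*I*√1385 + 75)/(-49529 - 40257) = (75 + 4*I*√1385)/(-89786) = (75 + 4*I*√1385)*(-1/89786) = -75/89786 - 2*I*√1385/44893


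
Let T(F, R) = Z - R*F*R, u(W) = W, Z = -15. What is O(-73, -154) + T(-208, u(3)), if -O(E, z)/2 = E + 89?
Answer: 1825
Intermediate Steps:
O(E, z) = -178 - 2*E (O(E, z) = -2*(E + 89) = -2*(89 + E) = -178 - 2*E)
T(F, R) = -15 - F*R² (T(F, R) = -15 - R*F*R = -15 - F*R*R = -15 - F*R²)
O(-73, -154) + T(-208, u(3)) = (-178 - 2*(-73)) + (-15 - 1*(-208)*3²) = (-178 + 146) + (-15 - 1*(-208)*9) = -32 + (-15 + 1872) = -32 + 1857 = 1825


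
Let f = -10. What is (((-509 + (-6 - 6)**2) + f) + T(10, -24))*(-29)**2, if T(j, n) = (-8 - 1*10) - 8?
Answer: -337241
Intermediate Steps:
T(j, n) = -26 (T(j, n) = (-8 - 10) - 8 = -18 - 8 = -26)
(((-509 + (-6 - 6)**2) + f) + T(10, -24))*(-29)**2 = (((-509 + (-6 - 6)**2) - 10) - 26)*(-29)**2 = (((-509 + (-12)**2) - 10) - 26)*841 = (((-509 + 144) - 10) - 26)*841 = ((-365 - 10) - 26)*841 = (-375 - 26)*841 = -401*841 = -337241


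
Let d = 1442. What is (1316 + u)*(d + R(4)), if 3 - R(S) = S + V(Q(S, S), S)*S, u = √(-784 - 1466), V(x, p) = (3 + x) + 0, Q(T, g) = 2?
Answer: 1870036 + 21315*I*√10 ≈ 1.87e+6 + 67404.0*I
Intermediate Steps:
V(x, p) = 3 + x
u = 15*I*√10 (u = √(-2250) = 15*I*√10 ≈ 47.434*I)
R(S) = 3 - 6*S (R(S) = 3 - (S + (3 + 2)*S) = 3 - (S + 5*S) = 3 - 6*S)
(1316 + u)*(d + R(4)) = (1316 + 15*I*√10)*(1442 + (3 - 6*4)) = (1316 + 15*I*√10)*(1442 + (3 - 24)) = (1316 + 15*I*√10)*(1442 - 21) = (1316 + 15*I*√10)*1421 = 1870036 + 21315*I*√10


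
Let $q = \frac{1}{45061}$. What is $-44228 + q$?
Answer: $- \frac{1992957907}{45061} \approx -44228.0$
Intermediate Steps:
$q = \frac{1}{45061} \approx 2.2192 \cdot 10^{-5}$
$-44228 + q = -44228 + \frac{1}{45061} = - \frac{1992957907}{45061}$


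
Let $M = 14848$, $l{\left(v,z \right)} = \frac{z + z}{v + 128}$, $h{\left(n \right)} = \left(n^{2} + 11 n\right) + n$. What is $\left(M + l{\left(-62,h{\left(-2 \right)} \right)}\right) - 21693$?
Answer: $- \frac{225905}{33} \approx -6845.6$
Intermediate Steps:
$h{\left(n \right)} = n^{2} + 12 n$
$l{\left(v,z \right)} = \frac{2 z}{128 + v}$
$\left(M + l{\left(-62,h{\left(-2 \right)} \right)}\right) - 21693 = \left(14848 + \frac{2 \left(- 2 \left(12 - 2\right)\right)}{128 - 62}\right) - 21693 = \left(14848 + \frac{2 \left(\left(-2\right) 10\right)}{66}\right) - 21693 = \left(14848 + 2 \left(-20\right) \frac{1}{66}\right) - 21693 = \left(14848 - \frac{20}{33}\right) - 21693 = \frac{489964}{33} - 21693 = - \frac{225905}{33}$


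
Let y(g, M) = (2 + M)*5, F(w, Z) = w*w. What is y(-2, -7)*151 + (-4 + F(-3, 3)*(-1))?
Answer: -3788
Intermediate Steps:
F(w, Z) = w²
y(g, M) = 10 + 5*M
y(-2, -7)*151 + (-4 + F(-3, 3)*(-1)) = (10 + 5*(-7))*151 + (-4 + (-3)²*(-1)) = (10 - 35)*151 + (-4 + 9*(-1)) = -25*151 + (-4 - 9) = -3775 - 13 = -3788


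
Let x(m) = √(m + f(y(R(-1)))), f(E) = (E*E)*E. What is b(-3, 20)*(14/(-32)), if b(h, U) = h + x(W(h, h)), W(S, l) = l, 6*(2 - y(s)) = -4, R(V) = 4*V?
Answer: 21/16 - 7*√1293/144 ≈ -0.43547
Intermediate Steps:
y(s) = 8/3 (y(s) = 2 - ⅙*(-4) = 2 + ⅔ = 8/3)
f(E) = E³ (f(E) = E²*E = E³)
x(m) = √(512/27 + m) (x(m) = √(m + (8/3)³) = √(m + 512/27) = √(512/27 + m))
b(h, U) = h + √(1536 + 81*h)/9
b(-3, 20)*(14/(-32)) = (-3 + √(1536 + 81*(-3))/9)*(14/(-32)) = (-3 + √(1536 - 243)/9)*(14*(-1/32)) = (-3 + √1293/9)*(-7/16) = 21/16 - 7*√1293/144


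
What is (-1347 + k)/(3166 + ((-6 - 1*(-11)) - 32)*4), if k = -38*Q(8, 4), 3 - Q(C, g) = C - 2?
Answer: -1233/3058 ≈ -0.40320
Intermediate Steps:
Q(C, g) = 5 - C (Q(C, g) = 3 - (C - 2) = 3 - (-2 + C) = 3 + (2 - C) = 5 - C)
k = 114 (k = -38*(5 - 1*8) = -38*(5 - 8) = -38*(-3) = 114)
(-1347 + k)/(3166 + ((-6 - 1*(-11)) - 32)*4) = (-1347 + 114)/(3166 + ((-6 - 1*(-11)) - 32)*4) = -1233/(3166 + ((-6 + 11) - 32)*4) = -1233/(3166 + (5 - 32)*4) = -1233/(3166 - 27*4) = -1233/(3166 - 108) = -1233/3058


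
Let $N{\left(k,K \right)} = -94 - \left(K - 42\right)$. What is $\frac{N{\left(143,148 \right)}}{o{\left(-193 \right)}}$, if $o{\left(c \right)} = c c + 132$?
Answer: $- \frac{200}{37381} \approx -0.0053503$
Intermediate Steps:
$N{\left(k,K \right)} = -52 - K$ ($N{\left(k,K \right)} = -94 - \left(K - 42\right) = -94 - \left(-42 + K\right) = -52 - K$)
$o{\left(c \right)} = 132 + c^{2}$ ($o{\left(c \right)} = c^{2} + 132 = 132 + c^{2}$)
$\frac{N{\left(143,148 \right)}}{o{\left(-193 \right)}} = \frac{-52 - 148}{132 + \left(-193\right)^{2}} = \frac{-52 - 148}{132 + 37249} = - \frac{200}{37381}$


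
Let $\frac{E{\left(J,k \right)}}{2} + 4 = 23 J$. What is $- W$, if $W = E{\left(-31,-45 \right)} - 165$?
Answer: $1599$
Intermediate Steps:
$E{\left(J,k \right)} = -8 + 46 J$ ($E{\left(J,k \right)} = -8 + 2 \cdot 23 J = -8 + 46 J$)
$W = -1599$ ($W = \left(-8 + 46 \left(-31\right)\right) - 165 = \left(-8 - 1426\right) - 165 = -1434 - 165 = -1599$)
$- W = \left(-1\right) \left(-1599\right) = 1599$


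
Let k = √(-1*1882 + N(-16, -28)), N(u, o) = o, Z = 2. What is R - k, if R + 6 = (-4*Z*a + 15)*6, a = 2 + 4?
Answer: -204 - I*√1910 ≈ -204.0 - 43.704*I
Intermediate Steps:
a = 6
k = I*√1910 (k = √(-1*1882 - 28) = √(-1882 - 28) = √(-1910) = I*√1910 ≈ 43.704*I)
R = -204 (R = -6 + (-8*6 + 15)*6 = -6 + (-4*12 + 15)*6 = -6 + (-48 + 15)*6 = -6 - 33*6 = -6 - 198 = -204)
R - k = -204 - I*√1910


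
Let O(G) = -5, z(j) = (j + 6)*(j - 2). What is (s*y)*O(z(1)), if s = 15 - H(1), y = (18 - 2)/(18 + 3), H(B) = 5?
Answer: -800/21 ≈ -38.095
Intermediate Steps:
z(j) = (-2 + j)*(6 + j) (z(j) = (6 + j)*(-2 + j) = (-2 + j)*(6 + j))
y = 16/21 ≈ 0.76190
s = 10 (s = 15 - 1*5 = 15 - 5 = 10)
(s*y)*O(z(1)) = (10*(16/21))*(-5) = (160/21)*(-5) = -800/21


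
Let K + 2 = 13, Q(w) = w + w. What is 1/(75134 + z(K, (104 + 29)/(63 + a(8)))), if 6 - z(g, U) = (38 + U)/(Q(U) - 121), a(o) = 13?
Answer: 470/35315959 ≈ 1.3308e-5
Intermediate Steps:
Q(w) = 2*w
K = 11 (K = -2 + 13 = 11)
z(g, U) = 6 - (38 + U)/(-121 + 2*U) (z(g, U) = 6 - (38 + U)/(2*U - 121) = 6 - (38 + U)/(-121 + 2*U))
1/(75134 + z(K, (104 + 29)/(63 + a(8)))) = 1/(75134 + (-764 + 11*((104 + 29)/(63 + 13)))/(-121 + 2*((104 + 29)/(63 + 13)))) = 1/(75134 + (-764 + 11*(133/76))/(-121 + 2*(133/76))) = 1/(75134 + (-764 + 11*(133*(1/76)))/(-121 + 2*(133*(1/76)))) = 1/(75134 + (-764 + 11*(7/4))/(-121 + 2*(7/4))) = 1/(75134 + (-764 + 77/4)/(-121 + 7/2)) = 1/(75134 - 2979/4/(-235/2)) = 1/(75134 - 2/235*(-2979/4)) = 1/(75134 + 2979/470) = 1/(35315959/470) = 470/35315959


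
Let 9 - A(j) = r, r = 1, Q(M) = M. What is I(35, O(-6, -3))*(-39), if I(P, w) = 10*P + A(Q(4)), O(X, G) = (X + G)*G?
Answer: -13962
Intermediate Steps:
O(X, G) = G*(G + X) (O(X, G) = (G + X)*G = G*(G + X))
A(j) = 8 (A(j) = 9 - 1*1 = 9 - 1 = 8)
I(P, w) = 8 + 10*P (I(P, w) = 10*P + 8 = 8 + 10*P)
I(35, O(-6, -3))*(-39) = (8 + 10*35)*(-39) = (8 + 350)*(-39) = 358*(-39) = -13962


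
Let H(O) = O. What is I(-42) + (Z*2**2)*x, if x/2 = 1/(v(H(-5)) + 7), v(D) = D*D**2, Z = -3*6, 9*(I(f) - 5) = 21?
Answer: 1514/177 ≈ 8.5537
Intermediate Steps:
I(f) = 22/3 (I(f) = 5 + (1/9)*21 = 5 + 7/3 = 22/3)
Z = -18
v(D) = D**3
x = -1/59 (x = 2/((-5)**3 + 7) = 2/(-125 + 7) = 2/(-118) = 2*(-1/118) = -1/59 ≈ -0.016949)
I(-42) + (Z*2**2)*x = 22/3 - 18*2**2*(-1/59) = 22/3 - 18*4*(-1/59) = 22/3 - 72*(-1/59) = 22/3 + 72/59 = 1514/177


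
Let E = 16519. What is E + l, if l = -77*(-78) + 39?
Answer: 22564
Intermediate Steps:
l = 6045 (l = 6006 + 39 = 6045)
E + l = 16519 + 6045 = 22564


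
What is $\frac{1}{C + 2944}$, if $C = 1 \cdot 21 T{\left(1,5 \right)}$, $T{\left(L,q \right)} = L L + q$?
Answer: $\frac{1}{3070} \approx 0.00032573$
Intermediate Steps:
$T{\left(L,q \right)} = q + L^{2}$ ($T{\left(L,q \right)} = L^{2} + q = q + L^{2}$)
$C = 126$ ($C = 1 \cdot 21 \left(5 + 1^{2}\right) = 21 \left(5 + 1\right) = 21 \cdot 6 = 126$)
$\frac{1}{C + 2944} = \frac{1}{126 + 2944} = \frac{1}{3070}$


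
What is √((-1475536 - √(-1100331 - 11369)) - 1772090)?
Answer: √(-3247626 - 10*I*√11117) ≈ 0.292 - 1802.1*I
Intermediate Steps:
√((-1475536 - √(-1100331 - 11369)) - 1772090) = √((-1475536 - √(-1111700)) - 1772090) = √((-1475536 - 10*I*√11117) - 1772090) = √(-3247626 - 10*I*√11117)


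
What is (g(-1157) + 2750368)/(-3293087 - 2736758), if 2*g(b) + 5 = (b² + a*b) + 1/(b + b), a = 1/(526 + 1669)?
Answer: -34738781397907/61253939238700 ≈ -0.56713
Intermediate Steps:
a = 1/2195 ≈ 0.00045558
g(b) = -5/2 + b²/2 + 1/(4*b) + b/4390 (g(b) = -5/2 + ((b² + b/2195) + 1/(b + b))/2 = -5/2 + ((b² + b/2195) + 1/(2*b))/2 = -5/2 + (b² + 1/(2*b) + b/2195)/2 = -5/2 + (b²/2 + 1/(4*b) + b/4390) = -5/2 + b²/2 + 1/(4*b) + b/4390)
(g(-1157) + 2750368)/(-3293087 - 2736758) = ((1/8780)*(2195 + 2*(-1157)*(-10975 - 1157 + 2195*(-1157)²))/(-1157) + 2750368)/(-3293087 - 2736758) = ((1/8780)*(-1/1157)*(2195 + 2*(-1157)*(-10975 - 1157 + 2195*1338649)) + 2750368)/(-6029845) = ((1/8780)*(-1/1157)*(2195 + 2*(-1157)*(-10975 - 1157 + 2938334555)) + 2750368)*(-1/6029845) = ((1/8780)*(-1/1157)*(2195 + 2*(-1157)*2938322423) + 2750368)*(-1/6029845) = ((1/8780)*(-1/1157)*(2195 - 6799278086822) + 2750368)*(-1/6029845) = ((1/8780)*(-1/1157)*(-6799278084627) + 2750368)*(-1/6029845) = (6799278084627/10158460 + 2750368)*(-1/6029845) = (34738781397907/10158460)*(-1/6029845) = -34738781397907/61253939238700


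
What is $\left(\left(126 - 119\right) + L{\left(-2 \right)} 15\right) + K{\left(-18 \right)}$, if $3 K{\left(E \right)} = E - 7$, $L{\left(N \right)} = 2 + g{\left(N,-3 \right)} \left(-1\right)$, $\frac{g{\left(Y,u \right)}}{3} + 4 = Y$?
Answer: $\frac{896}{3} \approx 298.67$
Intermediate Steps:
$g{\left(Y,u \right)} = -12 + 3 Y$
$L{\left(N \right)} = 14 - 3 N$ ($L{\left(N \right)} = 2 + \left(-12 + 3 N\right) \left(-1\right) = 2 - \left(-12 + 3 N\right) = 14 - 3 N$)
$K{\left(E \right)} = - \frac{7}{3} + \frac{E}{3}$ ($K{\left(E \right)} = \frac{E - 7}{3} = \frac{-7 + E}{3} = - \frac{7}{3} + \frac{E}{3}$)
$\left(\left(126 - 119\right) + L{\left(-2 \right)} 15\right) + K{\left(-18 \right)} = \left(\left(126 - 119\right) + \left(14 - -6\right) 15\right) + \left(- \frac{7}{3} + \frac{1}{3} \left(-18\right)\right) = \left(7 + \left(14 + 6\right) 15\right) - \frac{25}{3} = \left(7 + 20 \cdot 15\right) - \frac{25}{3} = \left(7 + 300\right) - \frac{25}{3} = 307 - \frac{25}{3} = \frac{896}{3}$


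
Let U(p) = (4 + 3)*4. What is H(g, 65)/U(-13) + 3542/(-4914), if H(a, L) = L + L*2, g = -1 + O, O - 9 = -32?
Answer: 61361/9828 ≈ 6.2435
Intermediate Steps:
O = -23 (O = 9 - 32 = -23)
g = -24 (g = -1 - 23 = -24)
U(p) = 28 (U(p) = 7*4 = 28)
H(a, L) = 3*L (H(a, L) = L + 2*L = 3*L)
H(g, 65)/U(-13) + 3542/(-4914) = (3*65)/28 + 3542/(-4914) = 195*(1/28) + 3542*(-1/4914) = 195/28 - 253/351 = 61361/9828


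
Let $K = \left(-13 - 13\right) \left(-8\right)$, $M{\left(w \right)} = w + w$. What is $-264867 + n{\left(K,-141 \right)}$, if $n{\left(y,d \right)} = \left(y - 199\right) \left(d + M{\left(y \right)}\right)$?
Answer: $-262392$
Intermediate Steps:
$M{\left(w \right)} = 2 w$
$K = 208$ ($K = \left(-26\right) \left(-8\right) = 208$)
$n{\left(y,d \right)} = \left(-199 + y\right) \left(d + 2 y\right)$ ($n{\left(y,d \right)} = \left(y - 199\right) \left(d + 2 y\right) = \left(-199 + y\right) \left(d + 2 y\right)$)
$-264867 + n{\left(K,-141 \right)} = -264867 - \left(84053 - 86528\right) = -264867 + \left(-82784 + 28059 + 2 \cdot 43264 - 29328\right) = -264867 + \left(-82784 + 28059 + 86528 - 29328\right) = -264867 + 2475 = -262392$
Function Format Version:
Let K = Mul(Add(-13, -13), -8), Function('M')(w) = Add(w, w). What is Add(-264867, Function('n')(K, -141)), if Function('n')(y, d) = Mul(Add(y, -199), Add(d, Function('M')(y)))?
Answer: -262392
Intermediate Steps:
Function('M')(w) = Mul(2, w)
K = 208 (K = Mul(-26, -8) = 208)
Function('n')(y, d) = Mul(Add(-199, y), Add(d, Mul(2, y))) (Function('n')(y, d) = Mul(Add(y, -199), Add(d, Mul(2, y))) = Mul(Add(-199, y), Add(d, Mul(2, y))))
Add(-264867, Function('n')(K, -141)) = Add(-264867, Add(Mul(-398, 208), Mul(-199, -141), Mul(2, Pow(208, 2)), Mul(-141, 208))) = Add(-264867, Add(-82784, 28059, Mul(2, 43264), -29328)) = Add(-264867, Add(-82784, 28059, 86528, -29328)) = Add(-264867, 2475) = -262392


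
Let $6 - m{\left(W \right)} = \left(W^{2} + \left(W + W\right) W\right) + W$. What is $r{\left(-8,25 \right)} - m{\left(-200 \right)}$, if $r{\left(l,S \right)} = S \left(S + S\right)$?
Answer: $121044$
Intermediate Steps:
$r{\left(l,S \right)} = 2 S^{2}$ ($r{\left(l,S \right)} = S 2 S = 2 S^{2}$)
$m{\left(W \right)} = 6 - W - 3 W^{2}$ ($m{\left(W \right)} = 6 - \left(\left(W^{2} + \left(W + W\right) W\right) + W\right) = 6 - \left(\left(W^{2} + 2 W W\right) + W\right) = 6 - \left(\left(W^{2} + 2 W^{2}\right) + W\right) = 6 - \left(3 W^{2} + W\right) = 6 - \left(W + 3 W^{2}\right) = 6 - W - 3 W^{2}$)
$r{\left(-8,25 \right)} - m{\left(-200 \right)} = 2 \cdot 25^{2} - \left(6 - -200 - 3 \left(-200\right)^{2}\right) = 2 \cdot 625 - \left(6 + 200 - 120000\right) = 1250 - \left(6 + 200 - 120000\right) = 1250 - -119794 = 1250 + 119794 = 121044$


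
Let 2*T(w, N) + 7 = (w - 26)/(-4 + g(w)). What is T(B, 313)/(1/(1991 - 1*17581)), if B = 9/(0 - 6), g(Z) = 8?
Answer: 865245/8 ≈ 1.0816e+5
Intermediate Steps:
B = -3/2 (B = 9/(-6) = 9*(-⅙) = -3/2 ≈ -1.5000)
T(w, N) = -27/4 + w/8 (T(w, N) = -7/2 + ((w - 26)/(-4 + 8))/2 = -7/2 + ((-26 + w)/4)/2 = -7/2 + ((-26 + w)*(¼))/2 = -7/2 + (-13/2 + w/4)/2 = -7/2 + (-13/4 + w/8) = -27/4 + w/8)
T(B, 313)/(1/(1991 - 1*17581)) = (-27/4 + (⅛)*(-3/2))/(1/(1991 - 1*17581)) = (-27/4 - 3/16)/(1/(1991 - 17581)) = -111/(16*(1/(-15590))) = -111/(16*(-1/15590)) = -111/16*(-15590) = 865245/8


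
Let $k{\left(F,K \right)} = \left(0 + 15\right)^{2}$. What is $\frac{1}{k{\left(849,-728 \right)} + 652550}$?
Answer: $\frac{1}{652775} \approx 1.5319 \cdot 10^{-6}$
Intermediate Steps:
$k{\left(F,K \right)} = 225$ ($k{\left(F,K \right)} = 15^{2} = 225$)
$\frac{1}{k{\left(849,-728 \right)} + 652550} = \frac{1}{225 + 652550} = \frac{1}{652775}$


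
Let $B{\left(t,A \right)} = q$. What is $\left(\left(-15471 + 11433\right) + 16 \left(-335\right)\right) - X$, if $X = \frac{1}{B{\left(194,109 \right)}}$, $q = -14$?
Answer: $- \frac{131571}{14} \approx -9397.9$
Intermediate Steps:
$B{\left(t,A \right)} = -14$
$X = - \frac{1}{14}$ ($X = \frac{1}{-14} = - \frac{1}{14} \approx -0.071429$)
$\left(\left(-15471 + 11433\right) + 16 \left(-335\right)\right) - X = \left(\left(-15471 + 11433\right) + 16 \left(-335\right)\right) - - \frac{1}{14} = \left(-4038 - 5360\right) + \frac{1}{14} = -9398 + \frac{1}{14} = - \frac{131571}{14}$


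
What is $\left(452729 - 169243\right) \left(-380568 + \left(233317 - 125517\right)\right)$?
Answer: $-77325909248$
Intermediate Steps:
$\left(452729 - 169243\right) \left(-380568 + \left(233317 - 125517\right)\right) = 283486 \left(-380568 + \left(233317 - 125517\right)\right) = 283486 \left(-380568 + 107800\right) = 283486 \left(-272768\right) = -77325909248$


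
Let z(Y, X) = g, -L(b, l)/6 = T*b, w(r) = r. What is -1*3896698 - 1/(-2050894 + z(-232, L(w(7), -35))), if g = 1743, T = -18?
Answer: -7984922603397/2049151 ≈ -3.8967e+6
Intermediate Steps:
L(b, l) = 108*b (L(b, l) = -(-108)*b = 108*b)
z(Y, X) = 1743
-1*3896698 - 1/(-2050894 + z(-232, L(w(7), -35))) = -1*3896698 - 1/(-2050894 + 1743) = -3896698 - 1/(-2049151) = -3896698 - 1*(-1/2049151) = -3896698 + 1/2049151 = -7984922603397/2049151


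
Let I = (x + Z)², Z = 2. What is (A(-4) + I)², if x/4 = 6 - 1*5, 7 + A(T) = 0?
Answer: 841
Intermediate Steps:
A(T) = -7 (A(T) = -7 + 0 = -7)
x = 4 (x = 4*(6 - 1*5) = 4*(6 - 5) = 4*1 = 4)
I = 36 (I = (4 + 2)² = 6² = 36)
(A(-4) + I)² = (-7 + 36)² = 29² = 841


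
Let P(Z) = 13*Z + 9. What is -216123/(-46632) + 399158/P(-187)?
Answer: -3015014325/18823784 ≈ -160.17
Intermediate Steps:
P(Z) = 9 + 13*Z
-216123/(-46632) + 399158/P(-187) = -216123/(-46632) + 399158/(9 + 13*(-187)) = -216123*(-1/46632) + 399158/(9 - 2431) = 72041/15544 + 399158/(-2422) = 72041/15544 + 399158*(-1/2422) = 72041/15544 - 199579/1211 = -3015014325/18823784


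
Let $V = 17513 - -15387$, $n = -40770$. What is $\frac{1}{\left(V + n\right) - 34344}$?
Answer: $- \frac{1}{42214} \approx -2.3689 \cdot 10^{-5}$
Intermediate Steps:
$V = 32900$ ($V = 17513 + 15387 = 32900$)
$\frac{1}{\left(V + n\right) - 34344} = \frac{1}{\left(32900 - 40770\right) - 34344} = \frac{1}{-7870 - 34344} = \frac{1}{-42214} = - \frac{1}{42214}$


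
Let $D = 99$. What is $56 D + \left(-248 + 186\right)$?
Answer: $5482$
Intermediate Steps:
$56 D + \left(-248 + 186\right) = 56 \cdot 99 + \left(-248 + 186\right) = 5544 - 62 = 5482$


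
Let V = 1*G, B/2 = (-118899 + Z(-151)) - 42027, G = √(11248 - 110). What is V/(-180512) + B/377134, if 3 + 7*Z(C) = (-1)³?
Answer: -1126486/1319969 - √11138/180512 ≈ -0.85400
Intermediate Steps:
G = √11138 ≈ 105.54
Z(C) = -4/7 (Z(C) = -3/7 + (⅐)*(-1)³ = -3/7 + (⅐)*(-1) = -3/7 - ⅐ = -4/7)
B = -2252972/7 (B = 2*((-118899 - 4/7) - 42027) = 2*(-832297/7 - 42027) = 2*(-1126486/7) = -2252972/7 ≈ -3.2185e+5)
V = √11138 (V = 1*√11138 = √11138 ≈ 105.54)
V/(-180512) + B/377134 = √11138/(-180512) - 2252972/7/377134 = √11138*(-1/180512) - 2252972/7*1/377134 = -√11138/180512 - 1126486/1319969 = -1126486/1319969 - √11138/180512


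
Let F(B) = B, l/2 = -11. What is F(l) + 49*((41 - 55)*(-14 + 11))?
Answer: 2036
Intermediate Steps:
l = -22 (l = 2*(-11) = -22)
F(l) + 49*((41 - 55)*(-14 + 11)) = -22 + 49*((41 - 55)*(-14 + 11)) = -22 + 49*(-14*(-3)) = -22 + 49*42 = -22 + 2058 = 2036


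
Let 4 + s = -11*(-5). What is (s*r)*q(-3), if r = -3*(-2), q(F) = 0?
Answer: 0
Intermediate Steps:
r = 6
s = 51 (s = -4 - 11*(-5) = -4 + 55 = 51)
(s*r)*q(-3) = (51*6)*0 = 306*0 = 0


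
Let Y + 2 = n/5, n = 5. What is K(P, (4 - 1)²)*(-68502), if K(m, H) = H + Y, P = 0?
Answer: -548016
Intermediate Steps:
Y = -1 (Y = -2 + 5/5 = -2 + 5*(⅕) = -2 + 1 = -1)
K(m, H) = -1 + H (K(m, H) = H - 1 = -1 + H)
K(P, (4 - 1)²)*(-68502) = (-1 + (4 - 1)²)*(-68502) = (-1 + 3²)*(-68502) = (-1 + 9)*(-68502) = 8*(-68502) = -548016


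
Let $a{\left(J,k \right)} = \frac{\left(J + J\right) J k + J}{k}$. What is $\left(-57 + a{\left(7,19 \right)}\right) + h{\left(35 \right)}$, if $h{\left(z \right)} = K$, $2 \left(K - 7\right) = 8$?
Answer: $\frac{995}{19} \approx 52.368$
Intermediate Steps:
$K = 11$ ($K = 7 + \frac{1}{2} \cdot 8 = 7 + 4 = 11$)
$h{\left(z \right)} = 11$
$a{\left(J,k \right)} = \frac{J + 2 k J^{2}}{k}$ ($a{\left(J,k \right)} = \frac{2 J J k + J}{k} = \frac{2 J^{2} k + J}{k} = \frac{2 k J^{2} + J}{k} = \frac{J + 2 k J^{2}}{k}$)
$\left(-57 + a{\left(7,19 \right)}\right) + h{\left(35 \right)} = \left(-57 + \left(2 \cdot 7^{2} + \frac{7}{19}\right)\right) + 11 = \left(-57 + \left(2 \cdot 49 + 7 \cdot \frac{1}{19}\right)\right) + 11 = \left(-57 + \left(98 + \frac{7}{19}\right)\right) + 11 = \left(-57 + \frac{1869}{19}\right) + 11 = \frac{786}{19} + 11 = \frac{995}{19}$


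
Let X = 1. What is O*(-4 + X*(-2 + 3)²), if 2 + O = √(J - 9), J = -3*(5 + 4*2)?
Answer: 6 - 12*I*√3 ≈ 6.0 - 20.785*I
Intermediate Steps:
J = -39 (J = -3*(5 + 8) = -3*13 = -39)
O = -2 + 4*I*√3 (O = -2 + √(-39 - 9) = -2 + √(-48) = -2 + 4*I*√3 ≈ -2.0 + 6.9282*I)
O*(-4 + X*(-2 + 3)²) = (-2 + 4*I*√3)*(-4 + 1*(-2 + 3)²) = (-2 + 4*I*√3)*(-4 + 1*1²) = (-2 + 4*I*√3)*(-4 + 1*1) = (-2 + 4*I*√3)*(-4 + 1) = (-2 + 4*I*√3)*(-3) = 6 - 12*I*√3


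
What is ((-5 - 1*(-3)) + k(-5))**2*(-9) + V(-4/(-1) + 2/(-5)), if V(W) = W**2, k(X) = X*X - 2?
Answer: -98901/25 ≈ -3956.0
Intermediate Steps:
k(X) = -2 + X**2 (k(X) = X**2 - 2 = -2 + X**2)
((-5 - 1*(-3)) + k(-5))**2*(-9) + V(-4/(-1) + 2/(-5)) = ((-5 - 1*(-3)) + (-2 + (-5)**2))**2*(-9) + (-4/(-1) + 2/(-5))**2 = ((-5 + 3) + (-2 + 25))**2*(-9) + (-4*(-1) + 2*(-1/5))**2 = (-2 + 23)**2*(-9) + (4 - 2/5)**2 = 21**2*(-9) + (18/5)**2 = 441*(-9) + 324/25 = -3969 + 324/25 = -98901/25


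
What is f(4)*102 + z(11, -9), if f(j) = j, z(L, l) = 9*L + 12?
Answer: 519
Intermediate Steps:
z(L, l) = 12 + 9*L
f(4)*102 + z(11, -9) = 4*102 + (12 + 9*11) = 408 + (12 + 99) = 408 + 111 = 519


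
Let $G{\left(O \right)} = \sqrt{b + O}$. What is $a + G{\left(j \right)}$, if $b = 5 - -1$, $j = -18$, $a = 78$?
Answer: $78 + 2 i \sqrt{3} \approx 78.0 + 3.4641 i$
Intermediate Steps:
$b = 6$ ($b = 5 + 1 = 6$)
$G{\left(O \right)} = \sqrt{6 + O}$
$a + G{\left(j \right)} = 78 + \sqrt{6 - 18} = 78 + \sqrt{-12} = 78 + 2 i \sqrt{3}$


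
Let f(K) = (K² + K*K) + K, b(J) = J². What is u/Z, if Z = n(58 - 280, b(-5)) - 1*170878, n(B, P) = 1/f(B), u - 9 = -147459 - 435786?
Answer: 57358927656/16805167787 ≈ 3.4132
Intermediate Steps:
u = -583236 (u = 9 + (-147459 - 435786) = 9 - 583245 = -583236)
f(K) = K + 2*K² (f(K) = (K² + K²) + K = 2*K² + K = K + 2*K²)
n(B, P) = 1/(B*(1 + 2*B))
Z = -16805167787/98346 (Z = 1/((58 - 280)*(1 + 2*(58 - 280))) - 1*170878 = 1/((-222)*(1 + 2*(-222))) - 170878 = -1/(222*(1 - 444)) - 170878 = -1/222/(-443) - 170878 = -1/222*(-1/443) - 170878 = 1/98346 - 170878 = -16805167787/98346 ≈ -1.7088e+5)
u/Z = -583236/(-16805167787/98346) = -583236*(-98346/16805167787) = 57358927656/16805167787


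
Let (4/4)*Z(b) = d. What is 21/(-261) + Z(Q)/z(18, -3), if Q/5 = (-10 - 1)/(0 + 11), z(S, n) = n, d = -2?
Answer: 17/29 ≈ 0.58621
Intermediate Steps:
Q = -5 (Q = 5*((-10 - 1)/(0 + 11)) = 5*(-11/11) = 5*(-11*1/11) = 5*(-1) = -5)
Z(b) = -2
21/(-261) + Z(Q)/z(18, -3) = 21/(-261) - 2/(-3) = 21*(-1/261) - 2*(-1/3) = -7/87 + 2/3 = 17/29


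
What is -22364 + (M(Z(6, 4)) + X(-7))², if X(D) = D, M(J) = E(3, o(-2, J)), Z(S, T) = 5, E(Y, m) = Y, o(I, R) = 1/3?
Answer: -22348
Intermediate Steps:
o(I, R) = ⅓
M(J) = 3
-22364 + (M(Z(6, 4)) + X(-7))² = -22364 + (3 - 7)² = -22364 + (-4)² = -22364 + 16 = -22348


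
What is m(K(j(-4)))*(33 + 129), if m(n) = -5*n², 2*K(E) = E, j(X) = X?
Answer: -3240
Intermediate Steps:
K(E) = E/2
m(K(j(-4)))*(33 + 129) = (-5*((½)*(-4))²)*(33 + 129) = -5*(-2)²*162 = -5*4*162 = -20*162 = -3240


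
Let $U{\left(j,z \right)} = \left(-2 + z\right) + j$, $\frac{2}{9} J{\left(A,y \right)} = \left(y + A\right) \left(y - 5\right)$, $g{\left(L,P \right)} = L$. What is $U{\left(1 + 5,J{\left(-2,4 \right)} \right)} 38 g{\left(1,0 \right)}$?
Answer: $-190$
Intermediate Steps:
$J{\left(A,y \right)} = \frac{9 \left(-5 + y\right) \left(A + y\right)}{2}$ ($J{\left(A,y \right)} = \frac{9 \left(y + A\right) \left(y - 5\right)}{2} = \frac{9 \left(A + y\right) \left(y - 5\right)}{2} = \frac{9 \left(A + y\right) \left(-5 + y\right)}{2} = \frac{9 \left(-5 + y\right) \left(A + y\right)}{2}$)
$U{\left(j,z \right)} = -2 + j + z$
$U{\left(1 + 5,J{\left(-2,4 \right)} \right)} 38 g{\left(1,0 \right)} = \left(-2 + \left(1 + 5\right) + \left(\left(- \frac{45}{2}\right) \left(-2\right) - 90 + \frac{9 \cdot 4^{2}}{2} + \frac{9}{2} \left(-2\right) 4\right)\right) 38 \cdot 1 = \left(-2 + 6 + \left(45 - 90 + \frac{9}{2} \cdot 16 - 36\right)\right) 38 \cdot 1 = \left(-2 + 6 + \left(45 - 90 + 72 - 36\right)\right) 38 \cdot 1 = \left(-2 + 6 - 9\right) 38 \cdot 1 = \left(-5\right) 38 \cdot 1 = \left(-190\right) 1 = -190$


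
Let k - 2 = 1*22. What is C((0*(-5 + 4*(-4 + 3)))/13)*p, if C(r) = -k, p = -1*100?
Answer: 2400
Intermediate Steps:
k = 24 (k = 2 + 1*22 = 2 + 22 = 24)
p = -100
C(r) = -24 (C(r) = -1*24 = -24)
C((0*(-5 + 4*(-4 + 3)))/13)*p = -24*(-100) = 2400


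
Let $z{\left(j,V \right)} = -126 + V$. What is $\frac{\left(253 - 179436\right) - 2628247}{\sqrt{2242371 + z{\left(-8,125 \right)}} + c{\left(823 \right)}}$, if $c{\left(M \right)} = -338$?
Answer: $- \frac{36496590}{81851} - \frac{1403715 \sqrt{2242370}}{1064063} \approx -2421.3$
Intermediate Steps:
$\frac{\left(253 - 179436\right) - 2628247}{\sqrt{2242371 + z{\left(-8,125 \right)}} + c{\left(823 \right)}} = \frac{\left(253 - 179436\right) - 2628247}{\sqrt{2242371 + \left(-126 + 125\right)} - 338} = \frac{\left(253 - 179436\right) - 2628247}{\sqrt{2242371 - 1} - 338} = \frac{-179183 - 2628247}{\sqrt{2242370} - 338} = - \frac{2807430}{-338 + \sqrt{2242370}}$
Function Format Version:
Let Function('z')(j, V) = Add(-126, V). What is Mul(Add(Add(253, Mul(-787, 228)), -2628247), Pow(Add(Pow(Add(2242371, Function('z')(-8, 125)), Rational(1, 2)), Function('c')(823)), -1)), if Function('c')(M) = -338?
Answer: Add(Rational(-36496590, 81851), Mul(Rational(-1403715, 1064063), Pow(2242370, Rational(1, 2)))) ≈ -2421.3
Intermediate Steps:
Mul(Add(Add(253, Mul(-787, 228)), -2628247), Pow(Add(Pow(Add(2242371, Function('z')(-8, 125)), Rational(1, 2)), Function('c')(823)), -1)) = Mul(Add(Add(253, Mul(-787, 228)), -2628247), Pow(Add(Pow(Add(2242371, Add(-126, 125)), Rational(1, 2)), -338), -1)) = Mul(Add(Add(253, -179436), -2628247), Pow(Add(Pow(Add(2242371, -1), Rational(1, 2)), -338), -1)) = Mul(Add(-179183, -2628247), Pow(Add(Pow(2242370, Rational(1, 2)), -338), -1)) = Mul(-2807430, Pow(Add(-338, Pow(2242370, Rational(1, 2))), -1))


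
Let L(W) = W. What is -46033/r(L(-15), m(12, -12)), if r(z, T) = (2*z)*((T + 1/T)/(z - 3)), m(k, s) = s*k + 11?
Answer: 18367167/88450 ≈ 207.66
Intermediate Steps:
m(k, s) = 11 + k*s (m(k, s) = k*s + 11 = 11 + k*s)
r(z, T) = 2*z*(T + 1/T)/(-3 + z) (r(z, T) = (2*z)*((T + 1/T)/(-3 + z)) = 2*z*(T + 1/T)/(-3 + z))
-46033/r(L(-15), m(12, -12)) = -46033*(-(-3 - 15)*(11 + 12*(-12))/(30*(1 + (11 + 12*(-12))**2))) = -46033*3*(11 - 144)/(5*(1 + (11 - 144)**2)) = -46033*(-399/(5*(1 + (-133)**2))) = -46033*(-399/(5*(1 + 17689))) = -46033/(2*(-15)*(-1/133)*(-1/18)*17690) = -46033/(-88450/399) = -46033*(-399/88450) = 18367167/88450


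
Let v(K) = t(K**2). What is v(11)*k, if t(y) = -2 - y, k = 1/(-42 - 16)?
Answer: 123/58 ≈ 2.1207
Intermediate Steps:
k = -1/58 (k = 1/(-58) = -1/58 ≈ -0.017241)
v(K) = -2 - K**2
v(11)*k = (-2 - 1*11**2)*(-1/58) = (-2 - 1*121)*(-1/58) = (-2 - 121)*(-1/58) = -123*(-1/58) = 123/58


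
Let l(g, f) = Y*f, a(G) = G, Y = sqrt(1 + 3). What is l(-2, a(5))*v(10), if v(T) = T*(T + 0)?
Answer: 1000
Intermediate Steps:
Y = 2 (Y = sqrt(4) = 2)
l(g, f) = 2*f
v(T) = T**2 (v(T) = T*T = T**2)
l(-2, a(5))*v(10) = (2*5)*10**2 = 10*100 = 1000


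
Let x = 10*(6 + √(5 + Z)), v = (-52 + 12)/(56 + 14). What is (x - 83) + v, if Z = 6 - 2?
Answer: 45/7 ≈ 6.4286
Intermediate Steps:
v = -4/7 (v = -40/70 = -40*1/70 = -4/7 ≈ -0.57143)
Z = 4
x = 90 (x = 10*(6 + √(5 + 4)) = 10*(6 + √9) = 10*(6 + 3) = 10*9 = 90)
(x - 83) + v = (90 - 83) - 4/7 = 7 - 4/7 = 45/7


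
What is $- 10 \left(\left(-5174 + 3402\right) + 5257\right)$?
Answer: $-34850$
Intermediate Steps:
$- 10 \left(\left(-5174 + 3402\right) + 5257\right) = - 10 \left(-1772 + 5257\right) = \left(-10\right) 3485 = -34850$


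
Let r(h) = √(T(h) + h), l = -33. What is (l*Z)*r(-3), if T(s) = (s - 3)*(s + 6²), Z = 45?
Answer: -1485*I*√201 ≈ -21054.0*I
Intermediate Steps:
T(s) = (-3 + s)*(36 + s) (T(s) = (-3 + s)*(s + 36) = (-3 + s)*(36 + s))
r(h) = √(-108 + h² + 34*h) (r(h) = √((-108 + h² + 33*h) + h) = √(-108 + h² + 34*h))
(l*Z)*r(-3) = (-33*45)*√(-108 + (-3)² + 34*(-3)) = -1485*√(-108 + 9 - 102) = -1485*I*√201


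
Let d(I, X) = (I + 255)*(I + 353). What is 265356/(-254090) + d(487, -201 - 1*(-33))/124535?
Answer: 12532310574/3164309815 ≈ 3.9605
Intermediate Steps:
d(I, X) = (255 + I)*(353 + I)
265356/(-254090) + d(487, -201 - 1*(-33))/124535 = 265356/(-254090) + (90015 + 487² + 608*487)/124535 = 265356*(-1/254090) + (90015 + 237169 + 296096)*(1/124535) = -132678/127045 + 623280*(1/124535) = -132678/127045 + 124656/24907 = 12532310574/3164309815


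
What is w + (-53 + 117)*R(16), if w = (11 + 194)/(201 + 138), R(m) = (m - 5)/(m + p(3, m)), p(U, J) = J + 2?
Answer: 122813/5763 ≈ 21.311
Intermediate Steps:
p(U, J) = 2 + J
R(m) = (-5 + m)/(2 + 2*m) (R(m) = (m - 5)/(m + (2 + m)) = (-5 + m)/(2 + 2*m))
w = 205/339 ≈ 0.60472
w + (-53 + 117)*R(16) = 205/339 + (-53 + 117)*((-5 + 16)/(2*(1 + 16))) = 205/339 + 64*((½)*11/17) = 205/339 + 64*((½)*(1/17)*11) = 205/339 + 64*(11/34) = 205/339 + 352/17 = 122813/5763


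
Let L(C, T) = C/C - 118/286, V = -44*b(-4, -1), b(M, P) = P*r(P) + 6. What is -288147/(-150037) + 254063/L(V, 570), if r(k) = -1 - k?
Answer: 5451019801681/12603108 ≈ 4.3251e+5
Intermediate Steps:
b(M, P) = 6 + P*(-1 - P) (b(M, P) = P*(-1 - P) + 6 = 6 + P*(-1 - P))
V = -264 (V = -44*(6 - 1*(-1)*(1 - 1)) = -44*(6 - 1*(-1)*0) = -44*(6 + 0) = -44*6 = -264)
L(C, T) = 84/143 (L(C, T) = 1 - 118*1/286 = 1 - 59/143 = 84/143)
-288147/(-150037) + 254063/L(V, 570) = -288147/(-150037) + 254063/(84/143) = -288147*(-1/150037) + 254063*(143/84) = 288147/150037 + 36331009/84 = 5451019801681/12603108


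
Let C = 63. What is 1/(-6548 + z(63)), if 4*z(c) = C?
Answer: -4/26129 ≈ -0.00015309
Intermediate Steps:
z(c) = 63/4 (z(c) = (¼)*63 = 63/4)
1/(-6548 + z(63)) = 1/(-6548 + 63/4) = 1/(-26129/4) = -4/26129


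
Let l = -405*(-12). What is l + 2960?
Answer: 7820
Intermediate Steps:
l = 4860
l + 2960 = 4860 + 2960 = 7820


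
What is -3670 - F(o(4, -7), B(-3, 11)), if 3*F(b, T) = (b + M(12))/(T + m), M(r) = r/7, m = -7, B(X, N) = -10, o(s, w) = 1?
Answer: -1310171/357 ≈ -3669.9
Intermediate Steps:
M(r) = r/7 (M(r) = r*(⅐) = r/7)
F(b, T) = (12/7 + b)/(3*(-7 + T)) (F(b, T) = ((b + (⅐)*12)/(T - 7))/3 = ((b + 12/7)/(-7 + T))/3 = ((12/7 + b)/(-7 + T))/3 = (12/7 + b)/(3*(-7 + T)))
-3670 - F(o(4, -7), B(-3, 11)) = -3670 - (12 + 7*1)/(21*(-7 - 10)) = -3670 - (12 + 7)/(21*(-17)) = -3670 - (-1)*19/(21*17) = -3670 - 1*(-19/357) = -3670 + 19/357 = -1310171/357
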